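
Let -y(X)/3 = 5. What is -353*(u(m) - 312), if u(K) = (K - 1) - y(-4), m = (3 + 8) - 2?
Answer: 102017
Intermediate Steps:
y(X) = -15 (y(X) = -3*5 = -15)
m = 9 (m = 11 - 2 = 9)
u(K) = 14 + K (u(K) = (K - 1) - 1*(-15) = (-1 + K) + 15 = 14 + K)
-353*(u(m) - 312) = -353*((14 + 9) - 312) = -353*(23 - 312) = -353*(-289) = 102017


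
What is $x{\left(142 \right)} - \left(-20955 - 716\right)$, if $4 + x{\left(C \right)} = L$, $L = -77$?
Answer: $21590$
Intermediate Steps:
$x{\left(C \right)} = -81$ ($x{\left(C \right)} = -4 - 77 = -81$)
$x{\left(142 \right)} - \left(-20955 - 716\right) = -81 - \left(-20955 - 716\right) = -81 - -21671 = -81 + 21671 = 21590$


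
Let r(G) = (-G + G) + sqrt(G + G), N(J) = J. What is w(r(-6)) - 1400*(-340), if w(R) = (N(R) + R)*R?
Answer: 475976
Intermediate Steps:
r(G) = sqrt(2)*sqrt(G) (r(G) = 0 + sqrt(2*G) = 0 + sqrt(2)*sqrt(G) = sqrt(2)*sqrt(G))
w(R) = 2*R**2 (w(R) = (R + R)*R = (2*R)*R = 2*R**2)
w(r(-6)) - 1400*(-340) = 2*(sqrt(2)*sqrt(-6))**2 - 1400*(-340) = 2*(sqrt(2)*(I*sqrt(6)))**2 + 476000 = 2*(2*I*sqrt(3))**2 + 476000 = 2*(-12) + 476000 = -24 + 476000 = 475976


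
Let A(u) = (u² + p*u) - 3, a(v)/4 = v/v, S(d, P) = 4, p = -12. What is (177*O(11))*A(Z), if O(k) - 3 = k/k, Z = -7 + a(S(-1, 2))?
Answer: 29736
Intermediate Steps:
a(v) = 4 (a(v) = 4*(v/v) = 4*1 = 4)
Z = -3 (Z = -7 + 4 = -3)
A(u) = -3 + u² - 12*u (A(u) = (u² - 12*u) - 3 = -3 + u² - 12*u)
O(k) = 4 (O(k) = 3 + k/k = 3 + 1 = 4)
(177*O(11))*A(Z) = (177*4)*(-3 + (-3)² - 12*(-3)) = 708*(-3 + 9 + 36) = 708*42 = 29736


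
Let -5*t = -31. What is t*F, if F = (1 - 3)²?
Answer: 124/5 ≈ 24.800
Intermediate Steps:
t = 31/5 (t = -⅕*(-31) = 31/5 ≈ 6.2000)
F = 4 (F = (-2)² = 4)
t*F = (31/5)*4 = 124/5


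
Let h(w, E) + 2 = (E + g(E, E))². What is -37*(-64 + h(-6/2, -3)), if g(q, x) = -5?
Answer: 74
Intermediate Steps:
h(w, E) = -2 + (-5 + E)² (h(w, E) = -2 + (E - 5)² = -2 + (-5 + E)²)
-37*(-64 + h(-6/2, -3)) = -37*(-64 + (-2 + (-5 - 3)²)) = -37*(-64 + (-2 + (-8)²)) = -37*(-64 + (-2 + 64)) = -37*(-64 + 62) = -37*(-2) = 74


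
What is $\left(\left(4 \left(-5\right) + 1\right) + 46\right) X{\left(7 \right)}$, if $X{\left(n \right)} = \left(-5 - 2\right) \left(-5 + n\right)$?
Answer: $-378$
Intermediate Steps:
$X{\left(n \right)} = 35 - 7 n$ ($X{\left(n \right)} = - 7 \left(-5 + n\right) = 35 - 7 n$)
$\left(\left(4 \left(-5\right) + 1\right) + 46\right) X{\left(7 \right)} = \left(\left(4 \left(-5\right) + 1\right) + 46\right) \left(35 - 49\right) = \left(\left(-20 + 1\right) + 46\right) \left(35 - 49\right) = \left(-19 + 46\right) \left(-14\right) = 27 \left(-14\right) = -378$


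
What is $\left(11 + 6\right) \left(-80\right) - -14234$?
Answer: $12874$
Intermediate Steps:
$\left(11 + 6\right) \left(-80\right) - -14234 = 17 \left(-80\right) + 14234 = -1360 + 14234 = 12874$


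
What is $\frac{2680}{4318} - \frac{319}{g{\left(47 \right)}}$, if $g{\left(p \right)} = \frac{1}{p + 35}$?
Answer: $- \frac{56473782}{2159} \approx -26157.0$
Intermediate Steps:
$g{\left(p \right)} = \frac{1}{35 + p}$
$\frac{2680}{4318} - \frac{319}{g{\left(47 \right)}} = \frac{2680}{4318} - \frac{319}{\frac{1}{35 + 47}} = 2680 \cdot \frac{1}{4318} - \frac{319}{\frac{1}{82}} = \frac{1340}{2159} - 319 \frac{1}{\frac{1}{82}} = \frac{1340}{2159} - 26158 = - \frac{56473782}{2159}$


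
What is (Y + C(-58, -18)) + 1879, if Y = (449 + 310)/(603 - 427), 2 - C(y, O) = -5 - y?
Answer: 29317/16 ≈ 1832.3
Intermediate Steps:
C(y, O) = 7 + y (C(y, O) = 2 - (-5 - y) = 2 + (5 + y) = 7 + y)
Y = 69/16 (Y = 759/176 = 759*(1/176) = 69/16 ≈ 4.3125)
(Y + C(-58, -18)) + 1879 = (69/16 + (7 - 58)) + 1879 = (69/16 - 51) + 1879 = -747/16 + 1879 = 29317/16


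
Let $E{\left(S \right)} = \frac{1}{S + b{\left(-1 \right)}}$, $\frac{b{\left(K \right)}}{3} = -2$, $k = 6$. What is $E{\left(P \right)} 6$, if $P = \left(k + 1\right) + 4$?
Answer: $\frac{6}{5} \approx 1.2$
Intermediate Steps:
$P = 11$ ($P = \left(6 + 1\right) + 4 = 7 + 4 = 11$)
$b{\left(K \right)} = -6$ ($b{\left(K \right)} = 3 \left(-2\right) = -6$)
$E{\left(S \right)} = \frac{1}{-6 + S}$ ($E{\left(S \right)} = \frac{1}{S - 6} = \frac{1}{-6 + S}$)
$E{\left(P \right)} 6 = \frac{1}{-6 + 11} \cdot 6 = \frac{1}{5} \cdot 6 = \frac{6}{5}$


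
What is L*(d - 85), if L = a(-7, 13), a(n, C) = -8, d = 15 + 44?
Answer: 208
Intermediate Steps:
d = 59
L = -8
L*(d - 85) = -8*(59 - 85) = -8*(-26) = 208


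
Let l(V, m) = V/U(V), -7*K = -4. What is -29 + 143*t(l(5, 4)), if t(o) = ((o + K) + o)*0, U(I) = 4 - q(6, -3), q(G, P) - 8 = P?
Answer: -29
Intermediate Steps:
K = 4/7 (K = -⅐*(-4) = 4/7 ≈ 0.57143)
q(G, P) = 8 + P
U(I) = -1 (U(I) = 4 - (8 - 3) = 4 - 1*5 = 4 - 5 = -1)
l(V, m) = -V (l(V, m) = V/(-1) = V*(-1) = -V)
t(o) = 0 (t(o) = ((o + 4/7) + o)*0 = ((4/7 + o) + o)*0 = (4/7 + 2*o)*0 = 0)
-29 + 143*t(l(5, 4)) = -29 + 143*0 = -29 + 0 = -29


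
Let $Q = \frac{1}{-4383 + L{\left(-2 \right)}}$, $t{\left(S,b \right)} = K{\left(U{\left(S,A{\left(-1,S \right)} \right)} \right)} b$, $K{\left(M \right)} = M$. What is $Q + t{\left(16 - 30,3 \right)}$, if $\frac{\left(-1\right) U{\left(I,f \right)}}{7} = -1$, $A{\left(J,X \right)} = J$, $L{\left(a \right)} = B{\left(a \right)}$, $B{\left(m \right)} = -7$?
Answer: $\frac{92189}{4390} \approx 21.0$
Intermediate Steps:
$L{\left(a \right)} = -7$
$U{\left(I,f \right)} = 7$ ($U{\left(I,f \right)} = \left(-7\right) \left(-1\right) = 7$)
$t{\left(S,b \right)} = 7 b$
$Q = - \frac{1}{4390}$ ($Q = \frac{1}{-4383 - 7} = \frac{1}{-4390} = - \frac{1}{4390} \approx -0.00022779$)
$Q + t{\left(16 - 30,3 \right)} = - \frac{1}{4390} + 7 \cdot 3 = - \frac{1}{4390} + 21 = \frac{92189}{4390}$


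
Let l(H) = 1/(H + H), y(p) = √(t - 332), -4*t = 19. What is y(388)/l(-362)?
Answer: -362*I*√1347 ≈ -13286.0*I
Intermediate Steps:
t = -19/4 (t = -¼*19 = -19/4 ≈ -4.7500)
y(p) = I*√1347/2 (y(p) = √(-19/4 - 332) = √(-1347/4) = I*√1347/2)
l(H) = 1/(2*H)
y(388)/l(-362) = (I*√1347/2)/(((½)/(-362))) = (I*√1347/2)/(((½)*(-1/362))) = (I*√1347/2)/(-1/724) = (I*√1347/2)*(-724) = -362*I*√1347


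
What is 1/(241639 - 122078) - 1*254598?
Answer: -30439991477/119561 ≈ -2.5460e+5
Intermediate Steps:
1/(241639 - 122078) - 1*254598 = 1/119561 - 254598 = -30439991477/119561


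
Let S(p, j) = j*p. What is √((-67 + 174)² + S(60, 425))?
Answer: √36949 ≈ 192.22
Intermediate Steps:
√((-67 + 174)² + S(60, 425)) = √((-67 + 174)² + 425*60) = √(107² + 25500) = √(11449 + 25500) = √36949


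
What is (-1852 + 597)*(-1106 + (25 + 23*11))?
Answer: 1039140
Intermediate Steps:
(-1852 + 597)*(-1106 + (25 + 23*11)) = -1255*(-1106 + (25 + 253)) = -1255*(-1106 + 278) = -1255*(-828) = 1039140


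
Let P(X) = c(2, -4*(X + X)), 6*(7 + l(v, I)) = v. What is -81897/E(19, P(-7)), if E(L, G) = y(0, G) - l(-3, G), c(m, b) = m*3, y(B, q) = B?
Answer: -54598/5 ≈ -10920.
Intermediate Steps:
l(v, I) = -7 + v/6
c(m, b) = 3*m
P(X) = 6 (P(X) = 3*2 = 6)
E(L, G) = 15/2 (E(L, G) = 0 - (-7 + (⅙)*(-3)) = 0 - (-7 - ½) = 0 - 1*(-15/2) = 0 + 15/2 = 15/2)
-81897/E(19, P(-7)) = -81897/15/2 = -81897*2/15 = -54598/5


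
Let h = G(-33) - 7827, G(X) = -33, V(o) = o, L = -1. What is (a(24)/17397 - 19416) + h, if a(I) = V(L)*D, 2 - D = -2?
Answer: -474520576/17397 ≈ -27276.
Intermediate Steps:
D = 4 (D = 2 - 1*(-2) = 2 + 2 = 4)
h = -7860 (h = -33 - 7827 = -7860)
a(I) = -4 (a(I) = -1*4 = -4)
(a(24)/17397 - 19416) + h = (-4/17397 - 19416) - 7860 = -337780156/17397 - 7860 = -474520576/17397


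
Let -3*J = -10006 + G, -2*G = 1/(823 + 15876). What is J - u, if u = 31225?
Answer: -931459087/33398 ≈ -27890.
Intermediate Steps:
G = -1/33398 (G = -1/(2*(823 + 15876)) = -½/16699 = -½*1/16699 = -1/33398 ≈ -2.9942e-5)
J = 111393463/33398 (J = -(-10006 - 1/33398)/3 = -⅓*(-334180389/33398) = 111393463/33398 ≈ 3335.3)
J - u = 111393463/33398 - 1*31225 = 111393463/33398 - 31225 = -931459087/33398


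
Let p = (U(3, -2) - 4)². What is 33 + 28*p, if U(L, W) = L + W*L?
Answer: 1405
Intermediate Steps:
U(L, W) = L + L*W
p = 49 (p = (3*(1 - 2) - 4)² = (3*(-1) - 4)² = (-3 - 4)² = (-7)² = 49)
33 + 28*p = 33 + 28*49 = 33 + 1372 = 1405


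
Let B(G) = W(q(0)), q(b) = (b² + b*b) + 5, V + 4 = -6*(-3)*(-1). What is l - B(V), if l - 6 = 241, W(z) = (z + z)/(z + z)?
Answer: 246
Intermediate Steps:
V = -22 (V = -4 - 6*(-3)*(-1) = -4 + 18*(-1) = -4 - 18 = -22)
q(b) = 5 + 2*b² (q(b) = (b² + b²) + 5 = 2*b² + 5 = 5 + 2*b²)
W(z) = 1 (W(z) = (2*z)/((2*z)) = (2*z)*(1/(2*z)) = 1)
B(G) = 1
l = 247 (l = 6 + 241 = 247)
l - B(V) = 247 - 1*1 = 247 - 1 = 246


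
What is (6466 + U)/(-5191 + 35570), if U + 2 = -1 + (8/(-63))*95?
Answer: 406409/1913877 ≈ 0.21235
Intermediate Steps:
U = -949/63 (U = -2 + (-1 + (8/(-63))*95) = -2 + (-1 + (8*(-1/63))*95) = -2 + (-1 - 8/63*95) = -2 + (-1 - 760/63) = -2 - 823/63 = -949/63 ≈ -15.063)
(6466 + U)/(-5191 + 35570) = (6466 - 949/63)/(-5191 + 35570) = (406409/63)/30379 = (406409/63)*(1/30379) = 406409/1913877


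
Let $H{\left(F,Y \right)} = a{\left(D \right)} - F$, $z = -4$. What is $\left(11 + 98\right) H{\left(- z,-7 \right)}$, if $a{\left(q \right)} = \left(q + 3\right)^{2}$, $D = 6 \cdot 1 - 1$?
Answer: $6540$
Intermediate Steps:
$D = 5$ ($D = 6 - 1 = 5$)
$a{\left(q \right)} = \left(3 + q\right)^{2}$
$H{\left(F,Y \right)} = 64 - F$ ($H{\left(F,Y \right)} = \left(3 + 5\right)^{2} - F = 8^{2} - F = 64 - F$)
$\left(11 + 98\right) H{\left(- z,-7 \right)} = \left(11 + 98\right) \left(64 - \left(-1\right) \left(-4\right)\right) = 109 \left(64 - 4\right) = 109 \cdot 60 = 6540$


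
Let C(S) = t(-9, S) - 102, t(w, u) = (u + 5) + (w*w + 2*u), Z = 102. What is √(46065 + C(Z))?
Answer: √46355 ≈ 215.30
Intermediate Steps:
t(w, u) = 5 + w² + 3*u (t(w, u) = (5 + u) + (w² + 2*u) = 5 + w² + 3*u)
C(S) = -16 + 3*S (C(S) = (5 + (-9)² + 3*S) - 102 = (5 + 81 + 3*S) - 102 = (86 + 3*S) - 102 = -16 + 3*S)
√(46065 + C(Z)) = √(46065 + (-16 + 3*102)) = √(46065 + (-16 + 306)) = √(46065 + 290) = √46355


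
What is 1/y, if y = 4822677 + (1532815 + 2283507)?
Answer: 1/8638999 ≈ 1.1575e-7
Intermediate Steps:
y = 8638999 (y = 4822677 + 3816322 = 8638999)
1/y = 1/8638999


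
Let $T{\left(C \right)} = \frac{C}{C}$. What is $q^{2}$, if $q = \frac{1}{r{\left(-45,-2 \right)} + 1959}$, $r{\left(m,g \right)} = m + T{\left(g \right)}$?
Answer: $\frac{1}{3667225} \approx 2.7269 \cdot 10^{-7}$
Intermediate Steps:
$T{\left(C \right)} = 1$
$r{\left(m,g \right)} = 1 + m$ ($r{\left(m,g \right)} = m + 1 = 1 + m$)
$q = \frac{1}{1915}$ ($q = \frac{1}{\left(1 - 45\right) + 1959} = \frac{1}{-44 + 1959} = \frac{1}{1915} \approx 0.00052219$)
$q^{2} = \left(\frac{1}{1915}\right)^{2} = \frac{1}{3667225}$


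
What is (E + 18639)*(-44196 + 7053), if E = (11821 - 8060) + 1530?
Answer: -888831990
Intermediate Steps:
E = 5291 (E = 3761 + 1530 = 5291)
(E + 18639)*(-44196 + 7053) = (5291 + 18639)*(-44196 + 7053) = 23930*(-37143) = -888831990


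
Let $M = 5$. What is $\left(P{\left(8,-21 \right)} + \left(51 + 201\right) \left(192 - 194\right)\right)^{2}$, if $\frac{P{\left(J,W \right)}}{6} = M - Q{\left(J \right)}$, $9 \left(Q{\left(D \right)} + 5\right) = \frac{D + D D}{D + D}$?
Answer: $199809$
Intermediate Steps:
$Q{\left(D \right)} = -5 + \frac{D + D^{2}}{18 D}$ ($Q{\left(D \right)} = -5 + \frac{\left(D + D D\right) \frac{1}{D + D}}{9} = -5 + \frac{\left(D + D^{2}\right) \frac{1}{2 D}}{9} = -5 + \frac{\frac{1}{2} \frac{1}{D} \left(D + D^{2}\right)}{9} = -5 + \frac{D + D^{2}}{18 D}$)
$P{\left(J,W \right)} = \frac{179}{3} - \frac{J}{3}$ ($P{\left(J,W \right)} = 6 \left(5 - \left(- \frac{89}{18} + \frac{J}{18}\right)\right) = 6 \left(\frac{179}{18} - \frac{J}{18}\right) = \frac{179}{3} - \frac{J}{3}$)
$\left(P{\left(8,-21 \right)} + \left(51 + 201\right) \left(192 - 194\right)\right)^{2} = \left(\left(\frac{179}{3} - \frac{8}{3}\right) + \left(51 + 201\right) \left(192 - 194\right)\right)^{2} = \left(\left(\frac{179}{3} - \frac{8}{3}\right) + 252 \left(-2\right)\right)^{2} = \left(57 - 504\right)^{2} = \left(-447\right)^{2} = 199809$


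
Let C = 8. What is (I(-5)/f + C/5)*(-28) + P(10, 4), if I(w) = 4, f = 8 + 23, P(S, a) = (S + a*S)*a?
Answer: 23496/155 ≈ 151.59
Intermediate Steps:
P(S, a) = a*(S + S*a) (P(S, a) = (S + S*a)*a = a*(S + S*a))
f = 31
(I(-5)/f + C/5)*(-28) + P(10, 4) = (4/31 + 8/5)*(-28) + 10*4*(1 + 4) = (4*(1/31) + 8*(⅕))*(-28) + 10*4*5 = (4/31 + 8/5)*(-28) + 200 = (268/155)*(-28) + 200 = -7504/155 + 200 = 23496/155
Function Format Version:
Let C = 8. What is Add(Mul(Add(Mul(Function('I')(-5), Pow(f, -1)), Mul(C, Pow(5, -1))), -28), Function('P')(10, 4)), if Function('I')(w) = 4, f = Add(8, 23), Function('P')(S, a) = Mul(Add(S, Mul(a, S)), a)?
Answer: Rational(23496, 155) ≈ 151.59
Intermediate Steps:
Function('P')(S, a) = Mul(a, Add(S, Mul(S, a))) (Function('P')(S, a) = Mul(Add(S, Mul(S, a)), a) = Mul(a, Add(S, Mul(S, a))))
f = 31
Add(Mul(Add(Mul(Function('I')(-5), Pow(f, -1)), Mul(C, Pow(5, -1))), -28), Function('P')(10, 4)) = Add(Mul(Add(Mul(4, Pow(31, -1)), Mul(8, Pow(5, -1))), -28), Mul(10, 4, Add(1, 4))) = Add(Mul(Add(Mul(4, Rational(1, 31)), Mul(8, Rational(1, 5))), -28), Mul(10, 4, 5)) = Add(Mul(Add(Rational(4, 31), Rational(8, 5)), -28), 200) = Add(Mul(Rational(268, 155), -28), 200) = Add(Rational(-7504, 155), 200) = Rational(23496, 155)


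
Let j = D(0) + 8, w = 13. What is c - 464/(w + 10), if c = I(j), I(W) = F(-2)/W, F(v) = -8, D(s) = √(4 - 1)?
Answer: -29776/1403 + 8*√3/61 ≈ -20.996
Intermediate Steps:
D(s) = √3
j = 8 + √3 (j = √3 + 8 = 8 + √3 ≈ 9.7321)
I(W) = -8/W
c = -8/(8 + √3) ≈ -0.82203
c - 464/(w + 10) = (-64/61 + 8*√3/61) - 464/(13 + 10) = (-64/61 + 8*√3/61) - 464/23 = -29776/1403 + 8*√3/61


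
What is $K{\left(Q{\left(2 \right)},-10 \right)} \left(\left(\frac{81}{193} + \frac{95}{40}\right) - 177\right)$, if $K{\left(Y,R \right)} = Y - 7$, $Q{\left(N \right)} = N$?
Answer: $\frac{1344865}{1544} \approx 871.03$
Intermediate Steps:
$K{\left(Y,R \right)} = -7 + Y$
$K{\left(Q{\left(2 \right)},-10 \right)} \left(\left(\frac{81}{193} + \frac{95}{40}\right) - 177\right) = \left(-7 + 2\right) \left(\left(\frac{81}{193} + \frac{95}{40}\right) - 177\right) = - 5 \left(\left(81 \cdot \frac{1}{193} + 95 \cdot \frac{1}{40}\right) - 177\right) = - 5 \left(\left(\frac{81}{193} + \frac{19}{8}\right) - 177\right) = - 5 \left(\frac{4315}{1544} - 177\right) = \left(-5\right) \left(- \frac{268973}{1544}\right) = \frac{1344865}{1544}$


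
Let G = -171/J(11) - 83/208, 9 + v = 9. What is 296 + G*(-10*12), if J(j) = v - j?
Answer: -435169/286 ≈ -1521.6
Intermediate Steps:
v = 0 (v = -9 + 9 = 0)
J(j) = -j (J(j) = 0 - j = -j)
G = 34655/2288 (G = -171/((-1*11)) - 83/208 = -171/(-11) - 83*1/208 = -171*(-1/11) - 83/208 = 171/11 - 83/208 = 34655/2288 ≈ 15.146)
296 + G*(-10*12) = 296 + 34655*(-10*12)/2288 = 296 + (34655/2288)*(-120) = 296 - 519825/286 = -435169/286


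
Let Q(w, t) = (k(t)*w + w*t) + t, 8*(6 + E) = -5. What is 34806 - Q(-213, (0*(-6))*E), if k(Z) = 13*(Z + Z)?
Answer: 34806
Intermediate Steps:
E = -53/8 (E = -6 + (⅛)*(-5) = -6 - 5/8 = -53/8 ≈ -6.6250)
k(Z) = 26*Z (k(Z) = 13*(2*Z) = 26*Z)
Q(w, t) = t + 27*t*w (Q(w, t) = ((26*t)*w + w*t) + t = (26*t*w + t*w) + t = 27*t*w + t = t + 27*t*w)
34806 - Q(-213, (0*(-6))*E) = 34806 - (0*(-6))*(-53/8)*(1 + 27*(-213)) = 34806 - 0*(-53/8)*(1 - 5751) = 34806 - 0*(-5750) = 34806 - 1*0 = 34806 + 0 = 34806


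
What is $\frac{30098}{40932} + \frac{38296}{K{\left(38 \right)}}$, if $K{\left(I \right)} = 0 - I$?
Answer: $- \frac{391597037}{388854} \approx -1007.1$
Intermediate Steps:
$K{\left(I \right)} = - I$
$\frac{30098}{40932} + \frac{38296}{K{\left(38 \right)}} = \frac{30098}{40932} + \frac{38296}{\left(-1\right) 38} = 30098 \cdot \frac{1}{40932} + \frac{38296}{-38} = \frac{15049}{20466} + 38296 \left(- \frac{1}{38}\right) = \frac{15049}{20466} - \frac{19148}{19} = - \frac{391597037}{388854}$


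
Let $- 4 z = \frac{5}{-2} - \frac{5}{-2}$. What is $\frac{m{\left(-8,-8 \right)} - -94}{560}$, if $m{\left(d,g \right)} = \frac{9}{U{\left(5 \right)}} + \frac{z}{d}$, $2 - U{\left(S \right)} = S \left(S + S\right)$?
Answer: $\frac{1501}{8960} \approx 0.16752$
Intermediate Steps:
$z = 0$ ($z = - \frac{\frac{5}{-2} - \frac{5}{-2}}{4} = - \frac{5 \left(- \frac{1}{2}\right) - - \frac{5}{2}}{4} = - \frac{- \frac{5}{2} + \frac{5}{2}}{4} = \left(- \frac{1}{4}\right) 0 = 0$)
$U{\left(S \right)} = 2 - 2 S^{2}$ ($U{\left(S \right)} = 2 - S \left(S + S\right) = 2 - S 2 S = 2 - 2 S^{2}$)
$m{\left(d,g \right)} = - \frac{3}{16}$ ($m{\left(d,g \right)} = \frac{9}{2 - 2 \cdot 5^{2}} + \frac{0}{d} = \frac{9}{2 - 50} + 0 = \frac{9}{-48} + 0 = 9 \left(- \frac{1}{48}\right) + 0 = - \frac{3}{16} + 0 = - \frac{3}{16}$)
$\frac{m{\left(-8,-8 \right)} - -94}{560} = \frac{- \frac{3}{16} - -94}{560} = \left(- \frac{3}{16} + 94\right) \frac{1}{560} = \frac{1501}{16} \cdot \frac{1}{560} = \frac{1501}{8960}$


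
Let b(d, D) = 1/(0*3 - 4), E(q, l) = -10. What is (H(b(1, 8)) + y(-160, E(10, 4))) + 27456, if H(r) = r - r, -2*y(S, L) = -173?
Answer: 55085/2 ≈ 27543.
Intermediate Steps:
b(d, D) = -1/4 (b(d, D) = 1/(0 - 4) = 1/(-4) = -1/4)
y(S, L) = 173/2 (y(S, L) = -1/2*(-173) = 173/2)
H(r) = 0
(H(b(1, 8)) + y(-160, E(10, 4))) + 27456 = (0 + 173/2) + 27456 = 173/2 + 27456 = 55085/2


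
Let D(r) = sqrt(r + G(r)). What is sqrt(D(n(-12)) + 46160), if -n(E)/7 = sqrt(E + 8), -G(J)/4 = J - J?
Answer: sqrt(46160 + sqrt(14)*sqrt(-I)) ≈ 214.85 - 0.0062*I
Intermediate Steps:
G(J) = 0 (G(J) = -4*(J - J) = -4*0 = 0)
n(E) = -7*sqrt(8 + E) (n(E) = -7*sqrt(E + 8) = -7*sqrt(8 + E))
D(r) = sqrt(r) (D(r) = sqrt(r + 0) = sqrt(r))
sqrt(D(n(-12)) + 46160) = sqrt(sqrt(-7*sqrt(8 - 12)) + 46160) = sqrt(sqrt(-14*I) + 46160) = sqrt(sqrt(14)*sqrt(-I) + 46160) = sqrt(46160 + sqrt(14)*sqrt(-I))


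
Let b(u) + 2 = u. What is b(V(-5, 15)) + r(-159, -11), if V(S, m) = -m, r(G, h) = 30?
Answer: 13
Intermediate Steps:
b(u) = -2 + u
b(V(-5, 15)) + r(-159, -11) = (-2 - 1*15) + 30 = (-2 - 15) + 30 = -17 + 30 = 13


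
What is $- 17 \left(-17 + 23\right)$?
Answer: $-102$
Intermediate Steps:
$- 17 \left(-17 + 23\right) = - 17 \cdot 6 = \left(-1\right) 102 = -102$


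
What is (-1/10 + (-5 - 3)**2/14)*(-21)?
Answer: -939/10 ≈ -93.900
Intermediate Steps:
(-1/10 + (-5 - 3)**2/14)*(-21) = (-1*1/10 + (-8)**2*(1/14))*(-21) = (-1/10 + 64*(1/14))*(-21) = (-1/10 + 32/7)*(-21) = (313/70)*(-21) = -939/10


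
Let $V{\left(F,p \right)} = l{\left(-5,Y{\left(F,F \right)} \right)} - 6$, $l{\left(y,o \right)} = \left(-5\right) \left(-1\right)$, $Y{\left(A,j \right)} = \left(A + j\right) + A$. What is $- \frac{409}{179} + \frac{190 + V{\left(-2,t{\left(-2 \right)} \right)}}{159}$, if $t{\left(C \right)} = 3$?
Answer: $- \frac{10400}{9487} \approx -1.0962$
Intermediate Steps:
$Y{\left(A,j \right)} = j + 2 A$
$l{\left(y,o \right)} = 5$
$V{\left(F,p \right)} = -1$ ($V{\left(F,p \right)} = 5 - 6 = -1$)
$- \frac{409}{179} + \frac{190 + V{\left(-2,t{\left(-2 \right)} \right)}}{159} = - \frac{409}{179} + \frac{190 - 1}{159} = \left(-409\right) \frac{1}{179} + 189 \cdot \frac{1}{159} = - \frac{409}{179} + \frac{63}{53} = - \frac{10400}{9487}$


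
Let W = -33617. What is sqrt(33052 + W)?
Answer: I*sqrt(565) ≈ 23.77*I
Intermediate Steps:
sqrt(33052 + W) = sqrt(33052 - 33617) = sqrt(-565) = I*sqrt(565)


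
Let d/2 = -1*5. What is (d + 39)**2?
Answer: 841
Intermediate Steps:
d = -10 (d = 2*(-1*5) = 2*(-5) = -10)
(d + 39)**2 = (-10 + 39)**2 = 29**2 = 841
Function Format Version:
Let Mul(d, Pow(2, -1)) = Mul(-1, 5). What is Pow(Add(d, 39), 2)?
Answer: 841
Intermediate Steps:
d = -10 (d = Mul(2, Mul(-1, 5)) = Mul(2, -5) = -10)
Pow(Add(d, 39), 2) = Pow(Add(-10, 39), 2) = Pow(29, 2) = 841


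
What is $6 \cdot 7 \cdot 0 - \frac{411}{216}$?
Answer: $- \frac{137}{72} \approx -1.9028$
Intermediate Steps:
$6 \cdot 7 \cdot 0 - \frac{411}{216} = 42 \cdot 0 - \frac{137}{72} = 0 - \frac{137}{72} = - \frac{137}{72}$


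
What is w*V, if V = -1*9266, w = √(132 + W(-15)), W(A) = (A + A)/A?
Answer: -9266*√134 ≈ -1.0726e+5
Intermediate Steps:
W(A) = 2 (W(A) = (2*A)/A = 2)
w = √134 (w = √(132 + 2) = √134 ≈ 11.576)
V = -9266
w*V = √134*(-9266) = -9266*√134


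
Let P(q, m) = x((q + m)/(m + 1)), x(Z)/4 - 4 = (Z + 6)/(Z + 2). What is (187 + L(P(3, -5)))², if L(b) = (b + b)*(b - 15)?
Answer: 388996729/625 ≈ 6.2240e+5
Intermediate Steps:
x(Z) = 16 + 4*(6 + Z)/(2 + Z) (x(Z) = 16 + 4*((Z + 6)/(Z + 2)) = 16 + 4*((6 + Z)/(2 + Z)) = 16 + 4*(6 + Z)/(2 + Z))
P(q, m) = 4*(14 + 5*(m + q)/(1 + m))/(2 + (m + q)/(1 + m)) (P(q, m) = 4*(14 + 5*((q + m)/(m + 1)))/(2 + (q + m)/(m + 1)) = 4*(14 + 5*((m + q)/(1 + m)))/(2 + (m + q)/(1 + m)) = 4*(14 + 5*(m + q)/(1 + m))/(2 + (m + q)/(1 + m)))
L(b) = 2*b*(-15 + b) (L(b) = (2*b)*(-15 + b) = 2*b*(-15 + b))
(187 + L(P(3, -5)))² = (187 + 2*(4*(14 + 5*3 + 19*(-5))/(2 + 3 + 3*(-5)))*(-15 + 4*(14 + 5*3 + 19*(-5))/(2 + 3 + 3*(-5))))² = (187 + 2*(4*(14 + 15 - 95)/(2 + 3 - 15))*(-15 + 4*(14 + 15 - 95)/(2 + 3 - 15)))² = (187 + 2*(4*(-66)/(-10))*(-15 + 4*(-66)/(-10)))² = (187 + 2*(4*(-⅒)*(-66))*(-15 + 4*(-⅒)*(-66)))² = (187 + 2*(132/5)*(-15 + 132/5))² = (187 + 2*(132/5)*(57/5))² = (187 + 15048/25)² = (19723/25)² = 388996729/625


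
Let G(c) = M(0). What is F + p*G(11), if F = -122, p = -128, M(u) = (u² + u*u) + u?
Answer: -122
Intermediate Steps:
M(u) = u + 2*u² (M(u) = (u² + u²) + u = 2*u² + u = u + 2*u²)
G(c) = 0 (G(c) = 0*(1 + 2*0) = 0*(1 + 0) = 0*1 = 0)
F + p*G(11) = -122 - 128*0 = -122 + 0 = -122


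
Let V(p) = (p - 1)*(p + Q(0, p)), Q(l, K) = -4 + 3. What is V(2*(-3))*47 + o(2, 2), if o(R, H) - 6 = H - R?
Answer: 2309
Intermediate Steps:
Q(l, K) = -1
o(R, H) = 6 + H - R (o(R, H) = 6 + (H - R) = 6 + H - R)
V(p) = (-1 + p)² (V(p) = (p - 1)*(p - 1) = (-1 + p)*(-1 + p) = (-1 + p)²)
V(2*(-3))*47 + o(2, 2) = (1 + (2*(-3))² - 4*(-3))*47 + (6 + 2 - 1*2) = (1 + (-6)² - 2*(-6))*47 + (6 + 2 - 2) = (1 + 36 + 12)*47 + 6 = 49*47 + 6 = 2303 + 6 = 2309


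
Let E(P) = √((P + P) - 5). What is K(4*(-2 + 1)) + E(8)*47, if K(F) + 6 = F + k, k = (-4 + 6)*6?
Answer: 2 + 47*√11 ≈ 157.88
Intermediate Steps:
k = 12 (k = 2*6 = 12)
K(F) = 6 + F (K(F) = -6 + (F + 12) = -6 + (12 + F) = 6 + F)
E(P) = √(-5 + 2*P) (E(P) = √(2*P - 5) = √(-5 + 2*P))
K(4*(-2 + 1)) + E(8)*47 = (6 + 4*(-2 + 1)) + √(-5 + 2*8)*47 = (6 + 4*(-1)) + √(-5 + 16)*47 = (6 - 4) + √11*47 = 2 + 47*√11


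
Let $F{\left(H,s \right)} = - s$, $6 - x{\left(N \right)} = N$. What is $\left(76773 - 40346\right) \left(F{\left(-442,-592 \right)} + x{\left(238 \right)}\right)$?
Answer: $13113720$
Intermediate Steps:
$x{\left(N \right)} = 6 - N$
$\left(76773 - 40346\right) \left(F{\left(-442,-592 \right)} + x{\left(238 \right)}\right) = \left(76773 - 40346\right) \left(\left(-1\right) \left(-592\right) + \left(6 - 238\right)\right) = 36427 \left(592 + \left(6 - 238\right)\right) = 36427 \left(592 - 232\right) = 36427 \cdot 360 = 13113720$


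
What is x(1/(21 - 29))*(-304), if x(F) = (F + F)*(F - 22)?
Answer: -3363/2 ≈ -1681.5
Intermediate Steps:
x(F) = 2*F*(-22 + F) (x(F) = (2*F)*(-22 + F) = 2*F*(-22 + F))
x(1/(21 - 29))*(-304) = (2*(-22 + 1/(21 - 29))/(21 - 29))*(-304) = (2*(-22 + 1/(-8))/(-8))*(-304) = (2*(-⅛)*(-22 - ⅛))*(-304) = (2*(-⅛)*(-177/8))*(-304) = (177/32)*(-304) = -3363/2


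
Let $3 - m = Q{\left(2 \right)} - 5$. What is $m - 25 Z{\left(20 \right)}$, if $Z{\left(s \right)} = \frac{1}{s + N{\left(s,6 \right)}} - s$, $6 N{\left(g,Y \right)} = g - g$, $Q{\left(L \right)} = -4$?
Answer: $\frac{2043}{4} \approx 510.75$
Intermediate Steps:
$N{\left(g,Y \right)} = 0$ ($N{\left(g,Y \right)} = \frac{g - g}{6} = \frac{1}{6} \cdot 0 = 0$)
$m = 12$ ($m = 3 - \left(-4 - 5\right) = 3 - -9 = 3 + 9 = 12$)
$Z{\left(s \right)} = \frac{1}{s} - s$ ($Z{\left(s \right)} = \frac{1}{s + 0} - s = \frac{1}{s} - s$)
$m - 25 Z{\left(20 \right)} = 12 - 25 \left(\frac{1}{20} - 20\right) = 12 - - \frac{1995}{4} = 12 + \frac{1995}{4} = \frac{2043}{4}$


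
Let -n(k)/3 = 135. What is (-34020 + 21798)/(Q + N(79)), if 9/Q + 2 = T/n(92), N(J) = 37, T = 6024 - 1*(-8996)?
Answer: -38694852/116413 ≈ -332.39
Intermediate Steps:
n(k) = -405 (n(k) = -3*135 = -405)
T = 15020 (T = 6024 + 8996 = 15020)
Q = -729/3166 (Q = 9/(-2 + 15020/(-405)) = 9/(-2 + 15020*(-1/405)) = 9/(-2 - 3004/81) = 9/(-3166/81) = 9*(-81/3166) = -729/3166 ≈ -0.23026)
(-34020 + 21798)/(Q + N(79)) = (-34020 + 21798)/(-729/3166 + 37) = -12222/116413/3166 = -12222*3166/116413 = -38694852/116413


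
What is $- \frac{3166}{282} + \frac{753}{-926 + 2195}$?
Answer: $- \frac{4498}{423} \approx -10.634$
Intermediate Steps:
$- \frac{3166}{282} + \frac{753}{-926 + 2195} = \left(-3166\right) \frac{1}{282} + \frac{753}{1269} = - \frac{1583}{141} + 753 \cdot \frac{1}{1269} = - \frac{1583}{141} + \frac{251}{423} = - \frac{4498}{423}$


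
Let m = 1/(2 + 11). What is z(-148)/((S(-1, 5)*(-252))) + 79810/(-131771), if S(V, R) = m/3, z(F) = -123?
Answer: 67999263/3689588 ≈ 18.430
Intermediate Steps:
m = 1/13 ≈ 0.076923
S(V, R) = 1/39 (S(V, R) = (1/13)/3 = (1/13)*(⅓) = 1/39)
z(-148)/((S(-1, 5)*(-252))) + 79810/(-131771) = -123/((1/39)*(-252)) + 79810/(-131771) = -123/(-84/13) + 79810*(-1/131771) = -123*(-13/84) - 79810/131771 = 533/28 - 79810/131771 = 67999263/3689588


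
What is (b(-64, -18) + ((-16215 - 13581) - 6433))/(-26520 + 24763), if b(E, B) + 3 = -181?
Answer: 36413/1757 ≈ 20.725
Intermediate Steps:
b(E, B) = -184 (b(E, B) = -3 - 181 = -184)
(b(-64, -18) + ((-16215 - 13581) - 6433))/(-26520 + 24763) = (-184 + ((-16215 - 13581) - 6433))/(-26520 + 24763) = (-184 + (-29796 - 6433))/(-1757) = (-184 - 36229)*(-1/1757) = -36413*(-1/1757) = 36413/1757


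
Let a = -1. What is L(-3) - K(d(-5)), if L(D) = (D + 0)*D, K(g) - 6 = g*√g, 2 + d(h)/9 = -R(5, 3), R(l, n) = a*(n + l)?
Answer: 3 - 162*√6 ≈ -393.82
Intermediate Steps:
R(l, n) = -l - n (R(l, n) = -(n + l) = -(l + n) = -l - n)
d(h) = 54 (d(h) = -18 + 9*(-(-1*5 - 1*3)) = -18 + 9*(-(-5 - 3)) = -18 + 9*(-1*(-8)) = -18 + 9*8 = -18 + 72 = 54)
K(g) = 6 + g^(3/2) (K(g) = 6 + g*√g = 6 + g^(3/2))
L(D) = D² (L(D) = D*D = D²)
L(-3) - K(d(-5)) = (-3)² - (6 + 54^(3/2)) = 9 - (6 + 162*√6) = 9 + (-6 - 162*√6) = 3 - 162*√6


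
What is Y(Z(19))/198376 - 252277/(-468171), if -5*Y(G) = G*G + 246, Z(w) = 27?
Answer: 49954408807/92873890296 ≈ 0.53787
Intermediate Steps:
Y(G) = -246/5 - G²/5 (Y(G) = -(G*G + 246)/5 = -(G² + 246)/5 = -(246 + G²)/5 = -246/5 - G²/5)
Y(Z(19))/198376 - 252277/(-468171) = (-246/5 - ⅕*27²)/198376 - 252277/(-468171) = (-246/5 - ⅕*729)*(1/198376) - 252277*(-1/468171) = (-246/5 - 729/5)*(1/198376) + 252277/468171 = -195*1/198376 + 252277/468171 = -195/198376 + 252277/468171 = 49954408807/92873890296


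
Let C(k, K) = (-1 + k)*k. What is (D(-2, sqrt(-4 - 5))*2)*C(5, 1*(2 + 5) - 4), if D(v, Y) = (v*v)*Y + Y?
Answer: 600*I ≈ 600.0*I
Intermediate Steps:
C(k, K) = k*(-1 + k)
D(v, Y) = Y + Y*v**2 (D(v, Y) = v**2*Y + Y = Y*v**2 + Y = Y + Y*v**2)
(D(-2, sqrt(-4 - 5))*2)*C(5, 1*(2 + 5) - 4) = ((sqrt(-4 - 5)*(1 + (-2)**2))*2)*(5*(-1 + 5)) = ((sqrt(-9)*(1 + 4))*2)*(5*4) = (((3*I)*5)*2)*20 = ((15*I)*2)*20 = (30*I)*20 = 600*I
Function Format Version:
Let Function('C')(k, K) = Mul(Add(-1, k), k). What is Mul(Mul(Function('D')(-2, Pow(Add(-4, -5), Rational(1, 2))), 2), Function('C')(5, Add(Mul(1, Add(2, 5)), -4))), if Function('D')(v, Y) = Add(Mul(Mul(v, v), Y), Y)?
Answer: Mul(600, I) ≈ Mul(600.00, I)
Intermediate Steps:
Function('C')(k, K) = Mul(k, Add(-1, k))
Function('D')(v, Y) = Add(Y, Mul(Y, Pow(v, 2))) (Function('D')(v, Y) = Add(Mul(Pow(v, 2), Y), Y) = Add(Mul(Y, Pow(v, 2)), Y) = Add(Y, Mul(Y, Pow(v, 2))))
Mul(Mul(Function('D')(-2, Pow(Add(-4, -5), Rational(1, 2))), 2), Function('C')(5, Add(Mul(1, Add(2, 5)), -4))) = Mul(Mul(Mul(Pow(Add(-4, -5), Rational(1, 2)), Add(1, Pow(-2, 2))), 2), Mul(5, Add(-1, 5))) = Mul(Mul(Mul(Pow(-9, Rational(1, 2)), Add(1, 4)), 2), Mul(5, 4)) = Mul(Mul(Mul(Mul(3, I), 5), 2), 20) = Mul(Mul(Mul(15, I), 2), 20) = Mul(Mul(30, I), 20) = Mul(600, I)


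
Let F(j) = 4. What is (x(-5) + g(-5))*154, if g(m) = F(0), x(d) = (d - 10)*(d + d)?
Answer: 23716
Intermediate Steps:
x(d) = 2*d*(-10 + d) (x(d) = (-10 + d)*(2*d) = 2*d*(-10 + d))
g(m) = 4
(x(-5) + g(-5))*154 = (2*(-5)*(-10 - 5) + 4)*154 = (2*(-5)*(-15) + 4)*154 = (150 + 4)*154 = 154*154 = 23716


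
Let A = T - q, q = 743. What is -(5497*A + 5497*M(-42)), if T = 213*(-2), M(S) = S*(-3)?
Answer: 5733371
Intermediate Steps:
M(S) = -3*S
T = -426
A = -1169 (A = -426 - 1*743 = -426 - 743 = -1169)
-(5497*A + 5497*M(-42)) = -5497/(1/(-3*(-42) - 1169)) = -5497/(1/(126 - 1169)) = -5497/(1/(-1043)) = -5497/(-1/1043) = -5497*(-1043) = 5733371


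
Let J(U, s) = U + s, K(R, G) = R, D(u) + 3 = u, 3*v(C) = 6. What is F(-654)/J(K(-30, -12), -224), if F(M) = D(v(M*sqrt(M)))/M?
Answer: -1/166116 ≈ -6.0199e-6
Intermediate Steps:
v(C) = 2 (v(C) = (1/3)*6 = 2)
D(u) = -3 + u
F(M) = -1/M (F(M) = (-3 + 2)/M = -1/M)
F(-654)/J(K(-30, -12), -224) = (-1/(-654))/(-30 - 224) = -1*(-1/654)/(-254) = (1/654)*(-1/254) = -1/166116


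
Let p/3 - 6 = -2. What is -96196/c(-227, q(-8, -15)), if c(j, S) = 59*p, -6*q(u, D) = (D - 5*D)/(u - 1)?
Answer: -24049/177 ≈ -135.87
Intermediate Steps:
p = 12 (p = 18 + 3*(-2) = 18 - 6 = 12)
q(u, D) = 2*D/(3*(-1 + u)) (q(u, D) = -(D - 5*D)/(6*(u - 1)) = -(-4*D)/(6*(-1 + u)) = -(-2)*D/(3*(-1 + u)) = 2*D/(3*(-1 + u)))
c(j, S) = 708 (c(j, S) = 59*12 = 708)
-96196/c(-227, q(-8, -15)) = -96196/708 = -96196*1/708 = -24049/177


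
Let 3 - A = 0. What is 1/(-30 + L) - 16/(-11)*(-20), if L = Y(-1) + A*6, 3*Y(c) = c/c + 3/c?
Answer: -12193/418 ≈ -29.170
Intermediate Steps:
Y(c) = ⅓ + 1/c (Y(c) = (c/c + 3/c)/3 = (1 + 3/c)/3 = ⅓ + 1/c)
A = 3 (A = 3 - 1*0 = 3 + 0 = 3)
L = 52/3 (L = (⅓)*(3 - 1)/(-1) + 3*6 = (⅓)*(-1)*2 + 18 = -⅔ + 18 = 52/3 ≈ 17.333)
1/(-30 + L) - 16/(-11)*(-20) = 1/(-30 + 52/3) - 16/(-11)*(-20) = 1/(-38/3) - 16*(-1/11)*(-20) = -3/38 + (16/11)*(-20) = -3/38 - 320/11 = -12193/418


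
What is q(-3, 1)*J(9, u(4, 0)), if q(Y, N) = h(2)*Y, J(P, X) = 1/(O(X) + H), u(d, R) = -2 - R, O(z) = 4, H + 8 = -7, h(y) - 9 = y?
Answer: 3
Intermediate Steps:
h(y) = 9 + y
H = -15 (H = -8 - 7 = -15)
J(P, X) = -1/11 (J(P, X) = 1/(4 - 15) = 1/(-11) = -1/11)
q(Y, N) = 11*Y (q(Y, N) = (9 + 2)*Y = 11*Y)
q(-3, 1)*J(9, u(4, 0)) = (11*(-3))*(-1/11) = -33*(-1/11) = 3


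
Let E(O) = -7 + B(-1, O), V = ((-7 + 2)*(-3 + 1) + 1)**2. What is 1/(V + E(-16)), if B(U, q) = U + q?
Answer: 1/97 ≈ 0.010309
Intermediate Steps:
V = 121 (V = (-5*(-2) + 1)**2 = (10 + 1)**2 = 11**2 = 121)
E(O) = -8 + O (E(O) = -7 + (-1 + O) = -8 + O)
1/(V + E(-16)) = 1/(121 + (-8 - 16)) = 1/(121 - 24) = 1/97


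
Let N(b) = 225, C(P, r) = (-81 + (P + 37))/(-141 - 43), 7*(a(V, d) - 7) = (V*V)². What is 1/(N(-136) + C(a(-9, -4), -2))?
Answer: 28/6163 ≈ 0.0045432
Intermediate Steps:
a(V, d) = 7 + V⁴/7 (a(V, d) = 7 + (V*V)²/7 = 7 + (V²)²/7 = 7 + V⁴/7)
C(P, r) = 11/46 - P/184 (C(P, r) = (-81 + (37 + P))/(-184) = (-44 + P)*(-1/184) = 11/46 - P/184)
1/(N(-136) + C(a(-9, -4), -2)) = 1/(225 + (11/46 - (7 + (⅐)*(-9)⁴)/184)) = 1/(225 + (11/46 - (7 + (⅐)*6561)/184)) = 1/(225 + (11/46 - (7 + 6561/7)/184)) = 1/(225 + (11/46 - 1/184*6610/7)) = 1/(225 + (11/46 - 3305/644)) = 1/(225 - 137/28) = 1/(6163/28) = 28/6163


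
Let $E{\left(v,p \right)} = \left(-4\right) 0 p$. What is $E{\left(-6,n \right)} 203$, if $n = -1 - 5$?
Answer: $0$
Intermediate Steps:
$n = -6$ ($n = -1 - 5 = -6$)
$E{\left(v,p \right)} = 0$ ($E{\left(v,p \right)} = 0 p = 0$)
$E{\left(-6,n \right)} 203 = 0 \cdot 203 = 0$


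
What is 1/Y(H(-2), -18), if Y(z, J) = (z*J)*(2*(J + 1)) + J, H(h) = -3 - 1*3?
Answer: -1/3690 ≈ -0.00027100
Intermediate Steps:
H(h) = -6 (H(h) = -3 - 3 = -6)
Y(z, J) = J + J*z*(2 + 2*J) (Y(z, J) = (J*z)*(2*(1 + J)) + J = (J*z)*(2 + 2*J) + J = J*z*(2 + 2*J) + J = J + J*z*(2 + 2*J))
1/Y(H(-2), -18) = 1/(-18*(1 + 2*(-6) + 2*(-18)*(-6))) = 1/(-18*(1 - 12 + 216)) = 1/(-18*205) = 1/(-3690) = -1/3690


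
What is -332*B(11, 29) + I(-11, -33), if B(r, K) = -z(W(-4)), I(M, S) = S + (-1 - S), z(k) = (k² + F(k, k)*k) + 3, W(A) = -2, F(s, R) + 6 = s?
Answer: 7635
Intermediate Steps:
F(s, R) = -6 + s
z(k) = 3 + k² + k*(-6 + k) (z(k) = (k² + (-6 + k)*k) + 3 = (k² + k*(-6 + k)) + 3 = 3 + k² + k*(-6 + k))
I(M, S) = -1
B(r, K) = -23 (B(r, K) = -(3 + (-2)² - 2*(-6 - 2)) = -(3 + 4 - 2*(-8)) = -(3 + 4 + 16) = -1*23 = -23)
-332*B(11, 29) + I(-11, -33) = -332*(-23) - 1 = 7636 - 1 = 7635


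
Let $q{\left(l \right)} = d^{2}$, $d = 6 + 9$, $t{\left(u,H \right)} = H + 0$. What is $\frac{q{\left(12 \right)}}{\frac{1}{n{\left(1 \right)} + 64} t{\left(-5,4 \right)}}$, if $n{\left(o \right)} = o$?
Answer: $\frac{14625}{4} \approx 3656.3$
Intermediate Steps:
$t{\left(u,H \right)} = H$
$d = 15$
$q{\left(l \right)} = 225$ ($q{\left(l \right)} = 15^{2} = 225$)
$\frac{q{\left(12 \right)}}{\frac{1}{n{\left(1 \right)} + 64} t{\left(-5,4 \right)}} = \frac{225}{\frac{1}{1 + 64} \cdot 4} = \frac{225}{\frac{1}{65} \cdot 4} = \frac{225}{\frac{4}{65}} = 225 \cdot \frac{65}{4} = \frac{14625}{4}$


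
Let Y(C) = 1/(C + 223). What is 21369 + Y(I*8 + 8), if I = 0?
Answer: 4936240/231 ≈ 21369.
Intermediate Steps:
Y(C) = 1/(223 + C)
21369 + Y(I*8 + 8) = 21369 + 1/(223 + (0*8 + 8)) = 21369 + 1/(223 + (0 + 8)) = 21369 + 1/(223 + 8) = 21369 + 1/231 = 4936240/231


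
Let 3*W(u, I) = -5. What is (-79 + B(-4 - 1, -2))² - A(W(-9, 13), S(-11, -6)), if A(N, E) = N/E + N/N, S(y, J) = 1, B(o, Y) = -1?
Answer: 19202/3 ≈ 6400.7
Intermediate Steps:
W(u, I) = -5/3 (W(u, I) = (⅓)*(-5) = -5/3)
A(N, E) = 1 + N/E (A(N, E) = N/E + 1 = 1 + N/E)
(-79 + B(-4 - 1, -2))² - A(W(-9, 13), S(-11, -6)) = (-79 - 1)² - (1 - 5/3)/1 = (-80)² - (-2)/3 = 6400 - 1*(-⅔) = 6400 + ⅔ = 19202/3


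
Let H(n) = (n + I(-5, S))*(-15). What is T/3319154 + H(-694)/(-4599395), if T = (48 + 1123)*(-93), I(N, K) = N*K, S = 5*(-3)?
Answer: -106341251715/3053220062366 ≈ -0.034829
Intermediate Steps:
S = -15
I(N, K) = K*N
T = -108903 (T = 1171*(-93) = -108903)
H(n) = -1125 - 15*n (H(n) = (n - 15*(-5))*(-15) = (n + 75)*(-15) = (75 + n)*(-15) = -1125 - 15*n)
T/3319154 + H(-694)/(-4599395) = -108903/3319154 + (-1125 - 15*(-694))/(-4599395) = -108903*1/3319154 + (-1125 + 10410)*(-1/4599395) = -108903/3319154 + 9285*(-1/4599395) = -108903/3319154 - 1857/919879 = -106341251715/3053220062366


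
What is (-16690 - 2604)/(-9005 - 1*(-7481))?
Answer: 9647/762 ≈ 12.660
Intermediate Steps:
(-16690 - 2604)/(-9005 - 1*(-7481)) = -19294/(-9005 + 7481) = -19294/(-1524) = -19294*(-1/1524) = 9647/762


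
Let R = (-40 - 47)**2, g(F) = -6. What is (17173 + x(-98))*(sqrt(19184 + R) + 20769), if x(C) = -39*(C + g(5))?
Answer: 440905101 + 21229*sqrt(26753) ≈ 4.4438e+8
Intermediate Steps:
R = 7569 (R = (-87)**2 = 7569)
x(C) = 234 - 39*C (x(C) = -39*(C - 6) = -39*(-6 + C) = 234 - 39*C)
(17173 + x(-98))*(sqrt(19184 + R) + 20769) = (17173 + (234 - 39*(-98)))*(sqrt(19184 + 7569) + 20769) = (17173 + (234 + 3822))*(sqrt(26753) + 20769) = (17173 + 4056)*(20769 + sqrt(26753)) = 21229*(20769 + sqrt(26753)) = 440905101 + 21229*sqrt(26753)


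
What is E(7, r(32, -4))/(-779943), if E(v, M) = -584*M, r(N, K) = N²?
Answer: 598016/779943 ≈ 0.76674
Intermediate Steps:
E(7, r(32, -4))/(-779943) = -584*32²/(-779943) = -584*1024*(-1/779943) = -598016*(-1/779943) = 598016/779943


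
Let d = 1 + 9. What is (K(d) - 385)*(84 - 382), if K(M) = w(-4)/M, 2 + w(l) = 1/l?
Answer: 2295941/20 ≈ 1.1480e+5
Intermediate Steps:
w(l) = -2 + 1/l
d = 10
K(M) = -9/(4*M) (K(M) = (-2 + 1/(-4))/M = (-2 - ¼)/M = -9/(4*M))
(K(d) - 385)*(84 - 382) = (-9/4/10 - 385)*(84 - 382) = (-9/4*⅒ - 385)*(-298) = (-9/40 - 385)*(-298) = -15409/40*(-298) = 2295941/20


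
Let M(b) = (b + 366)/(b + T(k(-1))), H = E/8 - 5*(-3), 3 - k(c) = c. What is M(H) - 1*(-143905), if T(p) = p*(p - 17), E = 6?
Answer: 20864698/145 ≈ 1.4389e+5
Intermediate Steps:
k(c) = 3 - c
T(p) = p*(-17 + p)
H = 63/4 (H = 6/8 - 5*(-3) = 6*(⅛) + 15 = ¾ + 15 = 63/4 ≈ 15.750)
M(b) = (366 + b)/(-52 + b) (M(b) = (b + 366)/(b + (3 - 1*(-1))*(-17 + (3 - 1*(-1)))) = (366 + b)/(b + (3 + 1)*(-17 + (3 + 1))) = (366 + b)/(b + 4*(-17 + 4)) = (366 + b)/(b + 4*(-13)) = (366 + b)/(b - 52) = (366 + b)/(-52 + b))
M(H) - 1*(-143905) = (366 + 63/4)/(-52 + 63/4) - 1*(-143905) = (1527/4)/(-145/4) + 143905 = -4/145*1527/4 + 143905 = -1527/145 + 143905 = 20864698/145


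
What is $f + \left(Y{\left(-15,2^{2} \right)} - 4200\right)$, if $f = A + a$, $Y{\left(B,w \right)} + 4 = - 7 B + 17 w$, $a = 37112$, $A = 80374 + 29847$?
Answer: $143302$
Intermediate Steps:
$A = 110221$
$Y{\left(B,w \right)} = -4 - 7 B + 17 w$ ($Y{\left(B,w \right)} = -4 - \left(- 17 w + 7 B\right) = -4 - 7 B + 17 w$)
$f = 147333$ ($f = 110221 + 37112 = 147333$)
$f + \left(Y{\left(-15,2^{2} \right)} - 4200\right) = 147333 - 4031 = 143302$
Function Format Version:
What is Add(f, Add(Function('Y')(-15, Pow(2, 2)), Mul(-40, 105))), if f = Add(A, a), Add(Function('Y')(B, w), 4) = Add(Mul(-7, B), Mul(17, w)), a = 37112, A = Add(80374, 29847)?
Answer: 143302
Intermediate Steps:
A = 110221
Function('Y')(B, w) = Add(-4, Mul(-7, B), Mul(17, w)) (Function('Y')(B, w) = Add(-4, Add(Mul(-7, B), Mul(17, w))) = Add(-4, Mul(-7, B), Mul(17, w)))
f = 147333 (f = Add(110221, 37112) = 147333)
Add(f, Add(Function('Y')(-15, Pow(2, 2)), Mul(-40, 105))) = Add(147333, Add(Add(-4, Mul(-7, -15), Mul(17, Pow(2, 2))), Mul(-40, 105))) = Add(147333, Add(Add(-4, 105, Mul(17, 4)), -4200)) = Add(147333, Add(Add(-4, 105, 68), -4200)) = Add(147333, Add(169, -4200)) = Add(147333, -4031) = 143302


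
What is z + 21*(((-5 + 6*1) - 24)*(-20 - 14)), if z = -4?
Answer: 16418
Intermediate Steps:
z + 21*(((-5 + 6*1) - 24)*(-20 - 14)) = -4 + 21*(((-5 + 6*1) - 24)*(-20 - 14)) = -4 + 21*(((-5 + 6) - 24)*(-34)) = -4 + 21*((1 - 24)*(-34)) = -4 + 21*(-23*(-34)) = -4 + 21*782 = -4 + 16422 = 16418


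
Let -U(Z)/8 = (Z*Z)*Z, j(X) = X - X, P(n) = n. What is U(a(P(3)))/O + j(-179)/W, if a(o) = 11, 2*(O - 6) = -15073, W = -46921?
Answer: 21296/15061 ≈ 1.4140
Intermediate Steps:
O = -15061/2 (O = 6 + (½)*(-15073) = 6 - 15073/2 = -15061/2 ≈ -7530.5)
j(X) = 0
U(Z) = -8*Z³ (U(Z) = -8*Z*Z*Z = -8*Z²*Z = -8*Z³)
U(a(P(3)))/O + j(-179)/W = (-8*11³)/(-15061/2) + 0/(-46921) = -8*1331*(-2/15061) + 0*(-1/46921) = -10648*(-2/15061) + 0 = 21296/15061 + 0 = 21296/15061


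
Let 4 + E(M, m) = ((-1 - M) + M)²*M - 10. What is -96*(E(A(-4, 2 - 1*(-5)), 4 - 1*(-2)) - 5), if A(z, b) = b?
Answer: 1152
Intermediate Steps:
E(M, m) = -14 + M (E(M, m) = -4 + (((-1 - M) + M)²*M - 10) = -4 + ((-1)²*M - 10) = -4 + (1*M - 10) = -4 + (M - 10) = -4 + (-10 + M) = -14 + M)
-96*(E(A(-4, 2 - 1*(-5)), 4 - 1*(-2)) - 5) = -96*((-14 + (2 - 1*(-5))) - 5) = -96*((-14 + (2 + 5)) - 5) = -96*((-14 + 7) - 5) = -96*(-7 - 5) = -96*(-12) = 1152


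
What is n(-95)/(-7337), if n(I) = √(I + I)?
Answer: -I*√190/7337 ≈ -0.0018787*I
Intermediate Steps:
n(I) = √2*√I (n(I) = √(2*I) = √2*√I)
n(-95)/(-7337) = (√2*√(-95))/(-7337) = (√2*(I*√95))*(-1/7337) = (I*√190)*(-1/7337) = -I*√190/7337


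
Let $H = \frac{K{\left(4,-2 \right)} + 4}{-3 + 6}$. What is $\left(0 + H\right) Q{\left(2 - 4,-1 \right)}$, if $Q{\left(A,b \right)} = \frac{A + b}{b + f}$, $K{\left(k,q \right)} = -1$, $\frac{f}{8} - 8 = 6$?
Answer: $- \frac{1}{37} \approx -0.027027$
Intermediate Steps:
$f = 112$ ($f = 64 + 8 \cdot 6 = 64 + 48 = 112$)
$H = 1$ ($H = \frac{-1 + 4}{-3 + 6} = \frac{3}{3} = 3 \cdot \frac{1}{3} = 1$)
$Q{\left(A,b \right)} = \frac{A + b}{112 + b}$ ($Q{\left(A,b \right)} = \frac{A + b}{b + 112} = \frac{A + b}{112 + b}$)
$\left(0 + H\right) Q{\left(2 - 4,-1 \right)} = \left(0 + 1\right) \frac{\left(2 - 4\right) - 1}{112 - 1} = 1 \frac{\left(2 - 4\right) - 1}{111} = 1 \frac{-2 - 1}{111} = 1 \cdot \frac{1}{111} \left(-3\right) = 1 \left(- \frac{1}{37}\right) = - \frac{1}{37}$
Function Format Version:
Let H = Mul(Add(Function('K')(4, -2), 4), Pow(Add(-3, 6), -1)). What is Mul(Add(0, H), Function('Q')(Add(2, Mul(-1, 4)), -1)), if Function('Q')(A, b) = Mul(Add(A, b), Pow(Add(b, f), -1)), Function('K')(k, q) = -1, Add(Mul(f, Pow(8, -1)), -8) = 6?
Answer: Rational(-1, 37) ≈ -0.027027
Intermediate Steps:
f = 112 (f = Add(64, Mul(8, 6)) = Add(64, 48) = 112)
H = 1 (H = Mul(Add(-1, 4), Pow(Add(-3, 6), -1)) = Mul(3, Pow(3, -1)) = Mul(3, Rational(1, 3)) = 1)
Function('Q')(A, b) = Mul(Pow(Add(112, b), -1), Add(A, b)) (Function('Q')(A, b) = Mul(Add(A, b), Pow(Add(b, 112), -1)) = Mul(Add(A, b), Pow(Add(112, b), -1)) = Mul(Pow(Add(112, b), -1), Add(A, b)))
Mul(Add(0, H), Function('Q')(Add(2, Mul(-1, 4)), -1)) = Mul(Add(0, 1), Mul(Pow(Add(112, -1), -1), Add(Add(2, Mul(-1, 4)), -1))) = Mul(1, Mul(Pow(111, -1), Add(Add(2, -4), -1))) = Mul(1, Mul(Rational(1, 111), Add(-2, -1))) = Mul(1, Mul(Rational(1, 111), -3)) = Mul(1, Rational(-1, 37)) = Rational(-1, 37)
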